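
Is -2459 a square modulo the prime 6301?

(-2459/6301)
  = (2459/6301)    [6301 ≡ 1 mod 4 ⇒ (-1/6301) = +1]
  = (6301/2459)    [QR: 6301 ≡ 1 mod 4, sign kept]
  = (1383/2459)    [6301 ≡ 1383 mod 2459]
  = -(2459/1383)    [QR: both ≡ 3 mod 4, sign flips]
  = -(1076/1383)    [2459 ≡ 1076 mod 1383]
  = -(269/1383)    [1383 ≡ 7 mod 8 ⇒ (2/1383)^2 = +1]
  = -(1383/269)    [QR: 269 ≡ 1 mod 4, sign kept]
  = -(38/269)    [1383 ≡ 38 mod 269]
  = (19/269)    [269 ≡ 5 mod 8 ⇒ (2/269) = -1]
  = (269/19)    [QR: 269 ≡ 1 mod 4, sign kept]
  = (3/19)    [269 ≡ 3 mod 19]
  = -(19/3)    [QR: both ≡ 3 mod 4, sign flips]
  = -(1/3)    [19 ≡ 1 mod 3]
  = -1    [(1/3) = 1]
(-2459/6301) = -1, and 6301 is prime, so -2459 is not a quadratic residue mod 6301.

no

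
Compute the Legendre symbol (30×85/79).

By multiplicativity, (30·85/79) = (30/79)·(85/79).
First factor (30/79):
(30/79)
  = (15/79)    [79 ≡ 7 mod 8 ⇒ (2/79) = +1]
  = -(79/15)    [QR: both ≡ 3 mod 4, sign flips]
  = -(4/15)    [79 ≡ 4 mod 15]
  = -(1/15)    [15 ≡ 7 mod 8 ⇒ (2/15)^2 = +1]
  = -1    [(1/15) = 1]
Second factor (85/79):
(85/79)
  = (6/79)    [85 ≡ 6 mod 79]
  = (3/79)    [79 ≡ 7 mod 8 ⇒ (2/79) = +1]
  = -(79/3)    [QR: both ≡ 3 mod 4, sign flips]
  = -(1/3)    [79 ≡ 1 mod 3]
  = -1    [(1/3) = 1]
Product: (-1)·(-1) = 1.

1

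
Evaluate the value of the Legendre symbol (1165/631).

-1

(1165/631)
  = (534/631)    [1165 ≡ 534 mod 631]
  = (267/631)    [631 ≡ 7 mod 8 ⇒ (2/631) = +1]
  = -(631/267)    [QR: both ≡ 3 mod 4, sign flips]
  = -(97/267)    [631 ≡ 97 mod 267]
  = -(267/97)    [QR: 97 ≡ 1 mod 4, sign kept]
  = -(73/97)    [267 ≡ 73 mod 97]
  = -(97/73)    [QR: 73 ≡ 1 mod 4, sign kept]
  = -(24/73)    [97 ≡ 24 mod 73]
  = -(3/73)    [73 ≡ 1 mod 8 ⇒ (2/73)^3 = +1]
  = -(73/3)    [QR: 73 ≡ 1 mod 4, sign kept]
  = -(1/3)    [73 ≡ 1 mod 3]
  = -1    [(1/3) = 1]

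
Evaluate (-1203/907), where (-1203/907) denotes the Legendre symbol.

Pull out -1: (-1203/907) = (-1/907)·(1203/907). Since 907 ≡ 3 (mod 4), (-1/907) = -1. Now have -(1203/907).
Reduce the numerator: 1203 ≡ 296 (mod 907), so (1203/907) = (296/907).
Factor out 2: 296 = 2^3·37. Since 907 ≡ 3 (mod 8), (2/907) = -1, and (2/907)^3 = -1. Now have (37/907).
37 ≡ 1 (mod 4), so quadratic reciprocity gives (37/907) = (907/37). Reduce: 907 ≡ 19 (mod 37). Now have (19/37).
37 ≡ 1 (mod 4), so quadratic reciprocity gives (19/37) = (37/19). Reduce: 37 ≡ 18 (mod 19). Now have (18/19).
Factor out 2: 18 = 2·9. Since 19 ≡ 3 (mod 8), (2/19) = -1. Now have -(9/19).
9 ≡ 1 (mod 4), so quadratic reciprocity gives (9/19) = (19/9). Reduce: 19 ≡ 1 (mod 9). Now have -(1/9).
(1/9) = 1. Collecting the sign factors: -1.

-1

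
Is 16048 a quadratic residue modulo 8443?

no

(16048|8443)
  = (7605|8443)    [16048 ≡ 7605 mod 8443]
  = (8443|7605)    [QR: 7605 ≡ 1 mod 4, sign kept]
  = (838|7605)    [8443 ≡ 838 mod 7605]
  = -(419|7605)    [7605 ≡ 5 mod 8 ⇒ (2|7605) = -1]
  = -(7605|419)    [QR: 7605 ≡ 1 mod 4, sign kept]
  = -(63|419)    [7605 ≡ 63 mod 419]
  = (419|63)    [QR: both ≡ 3 mod 4, sign flips]
  = (41|63)    [419 ≡ 41 mod 63]
  = (63|41)    [QR: 41 ≡ 1 mod 4, sign kept]
  = (22|41)    [63 ≡ 22 mod 41]
  = (11|41)    [41 ≡ 1 mod 8 ⇒ (2|41) = +1]
  = (41|11)    [QR: 41 ≡ 1 mod 4, sign kept]
  = (8|11)    [41 ≡ 8 mod 11]
  = -(1|11)    [11 ≡ 3 mod 8 ⇒ (2|11)^3 = -1]
  = -1    [(1|11) = 1]
The Legendre symbol is -1, so x^2 ≡ 16048 (mod 8443) has no solution.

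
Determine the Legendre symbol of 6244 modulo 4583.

1

Reduce the numerator: 6244 ≡ 1661 (mod 4583), so (6244 / 4583) = (1661 / 4583).
1661 ≡ 1 (mod 4), so quadratic reciprocity gives (1661 / 4583) = (4583 / 1661). Reduce: 4583 ≡ 1261 (mod 1661). Now have (1261 / 1661).
1261 ≡ 1 (mod 4), so quadratic reciprocity gives (1261 / 1661) = (1661 / 1261). Reduce: 1661 ≡ 400 (mod 1261). Now have (400 / 1261).
Factor out 2: 400 = 2^4·25. Since 1261 ≡ 5 (mod 8), (2 / 1261) = -1, and (2 / 1261)^4 = +1. Now have (25 / 1261).
25 ≡ 1 (mod 4), so quadratic reciprocity gives (25 / 1261) = (1261 / 25). Reduce: 1261 ≡ 11 (mod 25). Now have (11 / 25).
25 ≡ 1 (mod 4), so quadratic reciprocity gives (11 / 25) = (25 / 11). Reduce: 25 ≡ 3 (mod 11). Now have (3 / 11).
Both 3 ≡ 3 and 11 ≡ 3 (mod 4), so reciprocity gives (3 / 11) = -(11 / 3). Reduce: 11 ≡ 2 (mod 3). Now have -(2 / 3).
Factor out 2: 2 = 2. Since 3 ≡ 3 (mod 8), (2 / 3) = -1. Now have (1 / 3).
(1 / 3) = 1. Collecting the sign factors: 1.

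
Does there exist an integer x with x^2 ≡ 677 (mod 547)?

yes

Reduce the numerator: 677 ≡ 130 (mod 547), so (677/547) = (130/547).
Factor out 2: 130 = 2·65. Since 547 ≡ 3 (mod 8), (2/547) = -1. Now have -(65/547).
65 ≡ 1 (mod 4), so quadratic reciprocity gives (65/547) = (547/65). Reduce: 547 ≡ 27 (mod 65). Now have -(27/65).
65 ≡ 1 (mod 4), so quadratic reciprocity gives (27/65) = (65/27). Reduce: 65 ≡ 11 (mod 27). Now have -(11/27).
Both 11 ≡ 3 and 27 ≡ 3 (mod 4), so reciprocity gives (11/27) = -(27/11). Reduce: 27 ≡ 5 (mod 11). Now have (5/11).
5 ≡ 1 (mod 4), so quadratic reciprocity gives (5/11) = (11/5). Reduce: 11 ≡ 1 (mod 5). Now have (1/5).
(1/5) = 1. Collecting the sign factors: 1.
The Legendre symbol is 1, so x^2 ≡ 677 (mod 547) has solution.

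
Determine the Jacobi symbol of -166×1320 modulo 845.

By multiplicativity, (-166·1320|845) = (-166|845)·(1320|845).
First factor (-166|845):
(-166|845)
  = (679|845)    [-166 ≡ 679 mod 845]
  = (845|679)    [QR: 845 ≡ 1 mod 4, sign kept]
  = (166|679)    [845 ≡ 166 mod 679]
  = (83|679)    [679 ≡ 7 mod 8 ⇒ (2|679) = +1]
  = -(679|83)    [QR: both ≡ 3 mod 4, sign flips]
  = -(15|83)    [679 ≡ 15 mod 83]
  = (83|15)    [QR: both ≡ 3 mod 4, sign flips]
  = (8|15)    [83 ≡ 8 mod 15]
  = (1|15)    [15 ≡ 7 mod 8 ⇒ (2|15)^3 = +1]
  = 1    [(1|15) = 1]
Second factor (1320|845):
(1320|845)
  = (475|845)    [1320 ≡ 475 mod 845]
  = (845|475)    [QR: 845 ≡ 1 mod 4, sign kept]
  = (370|475)    [845 ≡ 370 mod 475]
  = -(185|475)    [475 ≡ 3 mod 8 ⇒ (2|475) = -1]
  = -(475|185)    [QR: 185 ≡ 1 mod 4, sign kept]
  = -(105|185)    [475 ≡ 105 mod 185]
  = -(185|105)    [QR: 105 ≡ 1 mod 4, sign kept]
  = -(80|105)    [185 ≡ 80 mod 105]
  = -(5|105)    [105 ≡ 1 mod 8 ⇒ (2|105)^4 = +1]
  = -(105|5)    [QR: 5 ≡ 1 mod 4, sign kept]
  = -(0|5)    [105 ≡ 0 mod 5]
  = 0    [numerator 0, gcd > 1]
Product: (1)·(0) = 0.

0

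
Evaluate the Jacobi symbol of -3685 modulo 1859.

Reduce the numerator: -3685 ≡ 33 (mod 1859), so (-3685|1859) = (33|1859).
33 ≡ 1 (mod 4), so quadratic reciprocity gives (33|1859) = (1859|33). Reduce: 1859 ≡ 11 (mod 33). Now have (11|33).
33 ≡ 1 (mod 4), so quadratic reciprocity gives (11|33) = (33|11). Reduce: 33 ≡ 0 (mod 11). Now have (0|11).
The numerator is now 0 with denominator 11 > 1: the symbol is 0.

0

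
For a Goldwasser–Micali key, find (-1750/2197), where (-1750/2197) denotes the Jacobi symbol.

-1

(-1750/2197)
  = (447/2197)    [-1750 ≡ 447 mod 2197]
  = (2197/447)    [QR: 2197 ≡ 1 mod 4, sign kept]
  = (409/447)    [2197 ≡ 409 mod 447]
  = (447/409)    [QR: 409 ≡ 1 mod 4, sign kept]
  = (38/409)    [447 ≡ 38 mod 409]
  = (19/409)    [409 ≡ 1 mod 8 ⇒ (2/409) = +1]
  = (409/19)    [QR: 409 ≡ 1 mod 4, sign kept]
  = (10/19)    [409 ≡ 10 mod 19]
  = -(5/19)    [19 ≡ 3 mod 8 ⇒ (2/19) = -1]
  = -(19/5)    [QR: 5 ≡ 1 mod 4, sign kept]
  = -(4/5)    [19 ≡ 4 mod 5]
  = -(1/5)    [5 ≡ 5 mod 8 ⇒ (2/5)^2 = +1]
  = -1    [(1/5) = 1]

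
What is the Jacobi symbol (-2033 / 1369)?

Pull out -1: (-2033 / 1369) = (-1 / 1369)·(2033 / 1369). Since 1369 ≡ 1 (mod 4), (-1 / 1369) = +1. Now have (2033 / 1369).
Reduce the numerator: 2033 ≡ 664 (mod 1369), so (2033 / 1369) = (664 / 1369).
Factor out 2: 664 = 2^3·83. Since 1369 ≡ 1 (mod 8), (2 / 1369) = +1, and (2 / 1369)^3 = +1. Now have (83 / 1369).
1369 ≡ 1 (mod 4), so quadratic reciprocity gives (83 / 1369) = (1369 / 83). Reduce: 1369 ≡ 41 (mod 83). Now have (41 / 83).
41 ≡ 1 (mod 4), so quadratic reciprocity gives (41 / 83) = (83 / 41). Reduce: 83 ≡ 1 (mod 41). Now have (1 / 41).
(1 / 41) = 1. Collecting the sign factors: 1.

1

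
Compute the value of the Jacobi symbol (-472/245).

Pull out -1: (-472/245) = (-1/245)·(472/245). Since 245 ≡ 1 (mod 4), (-1/245) = +1. Now have (472/245).
Reduce the numerator: 472 ≡ 227 (mod 245), so (472/245) = (227/245).
245 ≡ 1 (mod 4), so quadratic reciprocity gives (227/245) = (245/227). Reduce: 245 ≡ 18 (mod 227). Now have (18/227).
Factor out 2: 18 = 2·9. Since 227 ≡ 3 (mod 8), (2/227) = -1. Now have -(9/227).
9 ≡ 1 (mod 4), so quadratic reciprocity gives (9/227) = (227/9). Reduce: 227 ≡ 2 (mod 9). Now have -(2/9).
Factor out 2: 2 = 2. Since 9 ≡ 1 (mod 8), (2/9) = +1. Now have -(1/9).
(1/9) = 1. Collecting the sign factors: -1.

-1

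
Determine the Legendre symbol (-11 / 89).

1

(-11 / 89)
  = (78 / 89)    [-11 ≡ 78 mod 89]
  = (39 / 89)    [89 ≡ 1 mod 8 ⇒ (2 / 89) = +1]
  = (89 / 39)    [QR: 89 ≡ 1 mod 4, sign kept]
  = (11 / 39)    [89 ≡ 11 mod 39]
  = -(39 / 11)    [QR: both ≡ 3 mod 4, sign flips]
  = -(6 / 11)    [39 ≡ 6 mod 11]
  = (3 / 11)    [11 ≡ 3 mod 8 ⇒ (2 / 11) = -1]
  = -(11 / 3)    [QR: both ≡ 3 mod 4, sign flips]
  = -(2 / 3)    [11 ≡ 2 mod 3]
  = (1 / 3)    [3 ≡ 3 mod 8 ⇒ (2 / 3) = -1]
  = 1    [(1 / 3) = 1]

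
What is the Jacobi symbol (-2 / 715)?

(-2 / 715)
  = (713 / 715)    [-2 ≡ 713 mod 715]
  = (715 / 713)    [QR: 713 ≡ 1 mod 4, sign kept]
  = (2 / 713)    [715 ≡ 2 mod 713]
  = (1 / 713)    [713 ≡ 1 mod 8 ⇒ (2 / 713) = +1]
  = 1    [(1 / 713) = 1]

1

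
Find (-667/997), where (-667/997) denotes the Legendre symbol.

-1

Reduce the numerator: -667 ≡ 330 (mod 997), so (-667/997) = (330/997).
Factor out 2: 330 = 2·165. Since 997 ≡ 5 (mod 8), (2/997) = -1. Now have -(165/997).
165 ≡ 1 (mod 4), so quadratic reciprocity gives (165/997) = (997/165). Reduce: 997 ≡ 7 (mod 165). Now have -(7/165).
165 ≡ 1 (mod 4), so quadratic reciprocity gives (7/165) = (165/7). Reduce: 165 ≡ 4 (mod 7). Now have -(4/7).
Factor out 2: 4 = 2^2. Since 7 ≡ 7 (mod 8), (2/7) = +1, and (2/7)^2 = +1. Now have -(1/7).
(1/7) = 1. Collecting the sign factors: -1.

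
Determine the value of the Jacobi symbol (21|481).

21 ≡ 1 (mod 4), so quadratic reciprocity gives (21|481) = (481|21). Reduce: 481 ≡ 19 (mod 21). Now have (19|21).
21 ≡ 1 (mod 4), so quadratic reciprocity gives (19|21) = (21|19). Reduce: 21 ≡ 2 (mod 19). Now have (2|19).
Factor out 2: 2 = 2. Since 19 ≡ 3 (mod 8), (2|19) = -1. Now have -(1|19).
(1|19) = 1. Collecting the sign factors: -1.

-1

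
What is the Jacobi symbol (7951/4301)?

-1

Reduce the numerator: 7951 ≡ 3650 (mod 4301), so (7951/4301) = (3650/4301).
Factor out 2: 3650 = 2·1825. Since 4301 ≡ 5 (mod 8), (2/4301) = -1. Now have -(1825/4301).
1825 ≡ 1 (mod 4), so quadratic reciprocity gives (1825/4301) = (4301/1825). Reduce: 4301 ≡ 651 (mod 1825). Now have -(651/1825).
1825 ≡ 1 (mod 4), so quadratic reciprocity gives (651/1825) = (1825/651). Reduce: 1825 ≡ 523 (mod 651). Now have -(523/651).
Both 523 ≡ 3 and 651 ≡ 3 (mod 4), so reciprocity gives (523/651) = -(651/523). Reduce: 651 ≡ 128 (mod 523). Now have (128/523).
Factor out 2: 128 = 2^7. Since 523 ≡ 3 (mod 8), (2/523) = -1, and (2/523)^7 = -1. Now have -(1/523).
(1/523) = 1. Collecting the sign factors: -1.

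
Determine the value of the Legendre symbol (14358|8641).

-1

(14358|8641)
  = (5717|8641)    [14358 ≡ 5717 mod 8641]
  = (8641|5717)    [QR: 5717 ≡ 1 mod 4, sign kept]
  = (2924|5717)    [8641 ≡ 2924 mod 5717]
  = (731|5717)    [5717 ≡ 5 mod 8 ⇒ (2|5717)^2 = +1]
  = (5717|731)    [QR: 5717 ≡ 1 mod 4, sign kept]
  = (600|731)    [5717 ≡ 600 mod 731]
  = -(75|731)    [731 ≡ 3 mod 8 ⇒ (2|731)^3 = -1]
  = (731|75)    [QR: both ≡ 3 mod 4, sign flips]
  = (56|75)    [731 ≡ 56 mod 75]
  = -(7|75)    [75 ≡ 3 mod 8 ⇒ (2|75)^3 = -1]
  = (75|7)    [QR: both ≡ 3 mod 4, sign flips]
  = (5|7)    [75 ≡ 5 mod 7]
  = (7|5)    [QR: 5 ≡ 1 mod 4, sign kept]
  = (2|5)    [7 ≡ 2 mod 5]
  = -(1|5)    [5 ≡ 5 mod 8 ⇒ (2|5) = -1]
  = -1    [(1|5) = 1]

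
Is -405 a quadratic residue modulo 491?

no

Reduce the numerator: -405 ≡ 86 (mod 491), so (-405|491) = (86|491).
Factor out 2: 86 = 2·43. Since 491 ≡ 3 (mod 8), (2|491) = -1. Now have -(43|491).
Both 43 ≡ 3 and 491 ≡ 3 (mod 4), so reciprocity gives (43|491) = -(491|43). Reduce: 491 ≡ 18 (mod 43). Now have (18|43).
Factor out 2: 18 = 2·9. Since 43 ≡ 3 (mod 8), (2|43) = -1. Now have -(9|43).
9 ≡ 1 (mod 4), so quadratic reciprocity gives (9|43) = (43|9). Reduce: 43 ≡ 7 (mod 9). Now have -(7|9).
9 ≡ 1 (mod 4), so quadratic reciprocity gives (7|9) = (9|7). Reduce: 9 ≡ 2 (mod 7). Now have -(2|7).
Factor out 2: 2 = 2. Since 7 ≡ 7 (mod 8), (2|7) = +1. Now have -(1|7).
(1|7) = 1. Collecting the sign factors: -1.
(-405|491) = -1, and 491 is prime, so -405 is not a quadratic residue mod 491.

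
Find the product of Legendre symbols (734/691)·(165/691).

By multiplicativity, (734·165/691) = (734/691)·(165/691).
First factor (734/691):
Reduce the numerator: 734 ≡ 43 (mod 691), so (734/691) = (43/691).
Both 43 ≡ 3 and 691 ≡ 3 (mod 4), so reciprocity gives (43/691) = -(691/43). Reduce: 691 ≡ 3 (mod 43). Now have -(3/43).
Both 3 ≡ 3 and 43 ≡ 3 (mod 4), so reciprocity gives (3/43) = -(43/3). Reduce: 43 ≡ 1 (mod 3). Now have (1/3).
(1/3) = 1. Collecting the sign factors: 1.
Second factor (165/691):
165 ≡ 1 (mod 4), so quadratic reciprocity gives (165/691) = (691/165). Reduce: 691 ≡ 31 (mod 165). Now have (31/165).
165 ≡ 1 (mod 4), so quadratic reciprocity gives (31/165) = (165/31). Reduce: 165 ≡ 10 (mod 31). Now have (10/31).
Factor out 2: 10 = 2·5. Since 31 ≡ 7 (mod 8), (2/31) = +1. Now have (5/31).
5 ≡ 1 (mod 4), so quadratic reciprocity gives (5/31) = (31/5). Reduce: 31 ≡ 1 (mod 5). Now have (1/5).
(1/5) = 1. Collecting the sign factors: 1.
Product: (1)·(1) = 1.

1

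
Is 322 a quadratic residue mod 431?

no

Factor out 2: 322 = 2·161. Since 431 ≡ 7 (mod 8), (2/431) = +1. Now have (161/431).
161 ≡ 1 (mod 4), so quadratic reciprocity gives (161/431) = (431/161). Reduce: 431 ≡ 109 (mod 161). Now have (109/161).
109 ≡ 1 (mod 4), so quadratic reciprocity gives (109/161) = (161/109). Reduce: 161 ≡ 52 (mod 109). Now have (52/109).
Factor out 2: 52 = 2^2·13. Since 109 ≡ 5 (mod 8), (2/109) = -1, and (2/109)^2 = +1. Now have (13/109).
13 ≡ 1 (mod 4), so quadratic reciprocity gives (13/109) = (109/13). Reduce: 109 ≡ 5 (mod 13). Now have (5/13).
5 ≡ 1 (mod 4), so quadratic reciprocity gives (5/13) = (13/5). Reduce: 13 ≡ 3 (mod 5). Now have (3/5).
5 ≡ 1 (mod 4), so quadratic reciprocity gives (3/5) = (5/3). Reduce: 5 ≡ 2 (mod 3). Now have (2/3).
Factor out 2: 2 = 2. Since 3 ≡ 3 (mod 8), (2/3) = -1. Now have -(1/3).
(1/3) = 1. Collecting the sign factors: -1.
The Legendre symbol is -1, so x^2 ≡ 322 (mod 431) has no solution.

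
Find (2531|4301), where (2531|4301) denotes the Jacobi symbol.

4301 ≡ 1 (mod 4), so quadratic reciprocity gives (2531|4301) = (4301|2531). Reduce: 4301 ≡ 1770 (mod 2531). Now have (1770|2531).
Factor out 2: 1770 = 2·885. Since 2531 ≡ 3 (mod 8), (2|2531) = -1. Now have -(885|2531).
885 ≡ 1 (mod 4), so quadratic reciprocity gives (885|2531) = (2531|885). Reduce: 2531 ≡ 761 (mod 885). Now have -(761|885).
761 ≡ 1 (mod 4), so quadratic reciprocity gives (761|885) = (885|761). Reduce: 885 ≡ 124 (mod 761). Now have -(124|761).
Factor out 2: 124 = 2^2·31. Since 761 ≡ 1 (mod 8), (2|761) = +1, and (2|761)^2 = +1. Now have -(31|761).
761 ≡ 1 (mod 4), so quadratic reciprocity gives (31|761) = (761|31). Reduce: 761 ≡ 17 (mod 31). Now have -(17|31).
17 ≡ 1 (mod 4), so quadratic reciprocity gives (17|31) = (31|17). Reduce: 31 ≡ 14 (mod 17). Now have -(14|17).
Factor out 2: 14 = 2·7. Since 17 ≡ 1 (mod 8), (2|17) = +1. Now have -(7|17).
17 ≡ 1 (mod 4), so quadratic reciprocity gives (7|17) = (17|7). Reduce: 17 ≡ 3 (mod 7). Now have -(3|7).
Both 3 ≡ 3 and 7 ≡ 3 (mod 4), so reciprocity gives (3|7) = -(7|3). Reduce: 7 ≡ 1 (mod 3). Now have (1|3).
(1|3) = 1. Collecting the sign factors: 1.

1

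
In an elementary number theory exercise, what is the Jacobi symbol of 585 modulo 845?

(585/845)
  = (845/585)    [QR: 585 ≡ 1 mod 4, sign kept]
  = (260/585)    [845 ≡ 260 mod 585]
  = (65/585)    [585 ≡ 1 mod 8 ⇒ (2/585)^2 = +1]
  = (585/65)    [QR: 65 ≡ 1 mod 4, sign kept]
  = (0/65)    [585 ≡ 0 mod 65]
  = 0    [numerator 0, gcd > 1]

0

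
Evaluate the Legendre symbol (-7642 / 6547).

-1

Reduce the numerator: -7642 ≡ 5452 (mod 6547), so (-7642 / 6547) = (5452 / 6547).
Factor out 2: 5452 = 2^2·1363. Since 6547 ≡ 3 (mod 8), (2 / 6547) = -1, and (2 / 6547)^2 = +1. Now have (1363 / 6547).
Both 1363 ≡ 3 and 6547 ≡ 3 (mod 4), so reciprocity gives (1363 / 6547) = -(6547 / 1363). Reduce: 6547 ≡ 1095 (mod 1363). Now have -(1095 / 1363).
Both 1095 ≡ 3 and 1363 ≡ 3 (mod 4), so reciprocity gives (1095 / 1363) = -(1363 / 1095). Reduce: 1363 ≡ 268 (mod 1095). Now have (268 / 1095).
Factor out 2: 268 = 2^2·67. Since 1095 ≡ 7 (mod 8), (2 / 1095) = +1, and (2 / 1095)^2 = +1. Now have (67 / 1095).
Both 67 ≡ 3 and 1095 ≡ 3 (mod 4), so reciprocity gives (67 / 1095) = -(1095 / 67). Reduce: 1095 ≡ 23 (mod 67). Now have -(23 / 67).
Both 23 ≡ 3 and 67 ≡ 3 (mod 4), so reciprocity gives (23 / 67) = -(67 / 23). Reduce: 67 ≡ 21 (mod 23). Now have (21 / 23).
21 ≡ 1 (mod 4), so quadratic reciprocity gives (21 / 23) = (23 / 21). Reduce: 23 ≡ 2 (mod 21). Now have (2 / 21).
Factor out 2: 2 = 2. Since 21 ≡ 5 (mod 8), (2 / 21) = -1. Now have -(1 / 21).
(1 / 21) = 1. Collecting the sign factors: -1.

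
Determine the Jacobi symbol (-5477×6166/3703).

By multiplicativity, (-5477·6166/3703) = (-5477/3703)·(6166/3703).
First factor (-5477/3703):
(-5477/3703)
  = (1929/3703)    [-5477 ≡ 1929 mod 3703]
  = (3703/1929)    [QR: 1929 ≡ 1 mod 4, sign kept]
  = (1774/1929)    [3703 ≡ 1774 mod 1929]
  = (887/1929)    [1929 ≡ 1 mod 8 ⇒ (2/1929) = +1]
  = (1929/887)    [QR: 1929 ≡ 1 mod 4, sign kept]
  = (155/887)    [1929 ≡ 155 mod 887]
  = -(887/155)    [QR: both ≡ 3 mod 4, sign flips]
  = -(112/155)    [887 ≡ 112 mod 155]
  = -(7/155)    [155 ≡ 3 mod 8 ⇒ (2/155)^4 = +1]
  = (155/7)    [QR: both ≡ 3 mod 4, sign flips]
  = (1/7)    [155 ≡ 1 mod 7]
  = 1    [(1/7) = 1]
Second factor (6166/3703):
(6166/3703)
  = (2463/3703)    [6166 ≡ 2463 mod 3703]
  = -(3703/2463)    [QR: both ≡ 3 mod 4, sign flips]
  = -(1240/2463)    [3703 ≡ 1240 mod 2463]
  = -(155/2463)    [2463 ≡ 7 mod 8 ⇒ (2/2463)^3 = +1]
  = (2463/155)    [QR: both ≡ 3 mod 4, sign flips]
  = (138/155)    [2463 ≡ 138 mod 155]
  = -(69/155)    [155 ≡ 3 mod 8 ⇒ (2/155) = -1]
  = -(155/69)    [QR: 69 ≡ 1 mod 4, sign kept]
  = -(17/69)    [155 ≡ 17 mod 69]
  = -(69/17)    [QR: 17 ≡ 1 mod 4, sign kept]
  = -(1/17)    [69 ≡ 1 mod 17]
  = -1    [(1/17) = 1]
Product: (1)·(-1) = -1.

-1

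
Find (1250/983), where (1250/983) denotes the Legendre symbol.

Reduce the numerator: 1250 ≡ 267 (mod 983), so (1250/983) = (267/983).
Both 267 ≡ 3 and 983 ≡ 3 (mod 4), so reciprocity gives (267/983) = -(983/267). Reduce: 983 ≡ 182 (mod 267). Now have -(182/267).
Factor out 2: 182 = 2·91. Since 267 ≡ 3 (mod 8), (2/267) = -1. Now have (91/267).
Both 91 ≡ 3 and 267 ≡ 3 (mod 4), so reciprocity gives (91/267) = -(267/91). Reduce: 267 ≡ 85 (mod 91). Now have -(85/91).
85 ≡ 1 (mod 4), so quadratic reciprocity gives (85/91) = (91/85). Reduce: 91 ≡ 6 (mod 85). Now have -(6/85).
Factor out 2: 6 = 2·3. Since 85 ≡ 5 (mod 8), (2/85) = -1. Now have (3/85).
85 ≡ 1 (mod 4), so quadratic reciprocity gives (3/85) = (85/3). Reduce: 85 ≡ 1 (mod 3). Now have (1/3).
(1/3) = 1. Collecting the sign factors: 1.

1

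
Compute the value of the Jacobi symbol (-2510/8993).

Pull out -1: (-2510/8993) = (-1/8993)·(2510/8993). Since 8993 ≡ 1 (mod 4), (-1/8993) = +1. Now have (2510/8993).
Factor out 2: 2510 = 2·1255. Since 8993 ≡ 1 (mod 8), (2/8993) = +1. Now have (1255/8993).
8993 ≡ 1 (mod 4), so quadratic reciprocity gives (1255/8993) = (8993/1255). Reduce: 8993 ≡ 208 (mod 1255). Now have (208/1255).
Factor out 2: 208 = 2^4·13. Since 1255 ≡ 7 (mod 8), (2/1255) = +1, and (2/1255)^4 = +1. Now have (13/1255).
13 ≡ 1 (mod 4), so quadratic reciprocity gives (13/1255) = (1255/13). Reduce: 1255 ≡ 7 (mod 13). Now have (7/13).
13 ≡ 1 (mod 4), so quadratic reciprocity gives (7/13) = (13/7). Reduce: 13 ≡ 6 (mod 7). Now have (6/7).
Factor out 2: 6 = 2·3. Since 7 ≡ 7 (mod 8), (2/7) = +1. Now have (3/7).
Both 3 ≡ 3 and 7 ≡ 3 (mod 4), so reciprocity gives (3/7) = -(7/3). Reduce: 7 ≡ 1 (mod 3). Now have -(1/3).
(1/3) = 1. Collecting the sign factors: -1.

-1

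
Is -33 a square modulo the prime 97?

(-33|97)
  = (64|97)    [-33 ≡ 64 mod 97]
  = (1|97)    [97 ≡ 1 mod 8 ⇒ (2|97)^6 = +1]
  = 1    [(1|97) = 1]
(-33|97) = 1, and 97 is prime, so -33 is a quadratic residue mod 97.

yes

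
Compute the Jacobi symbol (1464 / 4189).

-1

(1464 / 4189)
  = -(183 / 4189)    [4189 ≡ 5 mod 8 ⇒ (2 / 4189)^3 = -1]
  = -(4189 / 183)    [QR: 4189 ≡ 1 mod 4, sign kept]
  = -(163 / 183)    [4189 ≡ 163 mod 183]
  = (183 / 163)    [QR: both ≡ 3 mod 4, sign flips]
  = (20 / 163)    [183 ≡ 20 mod 163]
  = (5 / 163)    [163 ≡ 3 mod 8 ⇒ (2 / 163)^2 = +1]
  = (163 / 5)    [QR: 5 ≡ 1 mod 4, sign kept]
  = (3 / 5)    [163 ≡ 3 mod 5]
  = (5 / 3)    [QR: 5 ≡ 1 mod 4, sign kept]
  = (2 / 3)    [5 ≡ 2 mod 3]
  = -(1 / 3)    [3 ≡ 3 mod 8 ⇒ (2 / 3) = -1]
  = -1    [(1 / 3) = 1]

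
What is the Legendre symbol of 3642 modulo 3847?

(3642/3847)
  = (1821/3847)    [3847 ≡ 7 mod 8 ⇒ (2/3847) = +1]
  = (3847/1821)    [QR: 1821 ≡ 1 mod 4, sign kept]
  = (205/1821)    [3847 ≡ 205 mod 1821]
  = (1821/205)    [QR: 205 ≡ 1 mod 4, sign kept]
  = (181/205)    [1821 ≡ 181 mod 205]
  = (205/181)    [QR: 181 ≡ 1 mod 4, sign kept]
  = (24/181)    [205 ≡ 24 mod 181]
  = -(3/181)    [181 ≡ 5 mod 8 ⇒ (2/181)^3 = -1]
  = -(181/3)    [QR: 181 ≡ 1 mod 4, sign kept]
  = -(1/3)    [181 ≡ 1 mod 3]
  = -1    [(1/3) = 1]

-1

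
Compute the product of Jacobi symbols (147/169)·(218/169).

By multiplicativity, (147·218/169) = (147/169)·(218/169).
First factor (147/169):
169 ≡ 1 (mod 4), so quadratic reciprocity gives (147/169) = (169/147). Reduce: 169 ≡ 22 (mod 147). Now have (22/147).
Factor out 2: 22 = 2·11. Since 147 ≡ 3 (mod 8), (2/147) = -1. Now have -(11/147).
Both 11 ≡ 3 and 147 ≡ 3 (mod 4), so reciprocity gives (11/147) = -(147/11). Reduce: 147 ≡ 4 (mod 11). Now have (4/11).
Factor out 2: 4 = 2^2. Since 11 ≡ 3 (mod 8), (2/11) = -1, and (2/11)^2 = +1. Now have (1/11).
(1/11) = 1. Collecting the sign factors: 1.
Second factor (218/169):
Reduce the numerator: 218 ≡ 49 (mod 169), so (218/169) = (49/169).
49 ≡ 1 (mod 4), so quadratic reciprocity gives (49/169) = (169/49). Reduce: 169 ≡ 22 (mod 49). Now have (22/49).
Factor out 2: 22 = 2·11. Since 49 ≡ 1 (mod 8), (2/49) = +1. Now have (11/49).
49 ≡ 1 (mod 4), so quadratic reciprocity gives (11/49) = (49/11). Reduce: 49 ≡ 5 (mod 11). Now have (5/11).
5 ≡ 1 (mod 4), so quadratic reciprocity gives (5/11) = (11/5). Reduce: 11 ≡ 1 (mod 5). Now have (1/5).
(1/5) = 1. Collecting the sign factors: 1.
Product: (1)·(1) = 1.

1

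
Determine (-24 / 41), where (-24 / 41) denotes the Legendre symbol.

(-24 / 41)
  = (17 / 41)    [-24 ≡ 17 mod 41]
  = (41 / 17)    [QR: 17 ≡ 1 mod 4, sign kept]
  = (7 / 17)    [41 ≡ 7 mod 17]
  = (17 / 7)    [QR: 17 ≡ 1 mod 4, sign kept]
  = (3 / 7)    [17 ≡ 3 mod 7]
  = -(7 / 3)    [QR: both ≡ 3 mod 4, sign flips]
  = -(1 / 3)    [7 ≡ 1 mod 3]
  = -1    [(1 / 3) = 1]

-1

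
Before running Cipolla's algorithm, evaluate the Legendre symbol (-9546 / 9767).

Pull out -1: (-9546 / 9767) = (-1 / 9767)·(9546 / 9767). Since 9767 ≡ 3 (mod 4), (-1 / 9767) = -1. Now have -(9546 / 9767).
Factor out 2: 9546 = 2·4773. Since 9767 ≡ 7 (mod 8), (2 / 9767) = +1. Now have -(4773 / 9767).
4773 ≡ 1 (mod 4), so quadratic reciprocity gives (4773 / 9767) = (9767 / 4773). Reduce: 9767 ≡ 221 (mod 4773). Now have -(221 / 4773).
221 ≡ 1 (mod 4), so quadratic reciprocity gives (221 / 4773) = (4773 / 221). Reduce: 4773 ≡ 132 (mod 221). Now have -(132 / 221).
Factor out 2: 132 = 2^2·33. Since 221 ≡ 5 (mod 8), (2 / 221) = -1, and (2 / 221)^2 = +1. Now have -(33 / 221).
33 ≡ 1 (mod 4), so quadratic reciprocity gives (33 / 221) = (221 / 33). Reduce: 221 ≡ 23 (mod 33). Now have -(23 / 33).
33 ≡ 1 (mod 4), so quadratic reciprocity gives (23 / 33) = (33 / 23). Reduce: 33 ≡ 10 (mod 23). Now have -(10 / 23).
Factor out 2: 10 = 2·5. Since 23 ≡ 7 (mod 8), (2 / 23) = +1. Now have -(5 / 23).
5 ≡ 1 (mod 4), so quadratic reciprocity gives (5 / 23) = (23 / 5). Reduce: 23 ≡ 3 (mod 5). Now have -(3 / 5).
5 ≡ 1 (mod 4), so quadratic reciprocity gives (3 / 5) = (5 / 3). Reduce: 5 ≡ 2 (mod 3). Now have -(2 / 3).
Factor out 2: 2 = 2. Since 3 ≡ 3 (mod 8), (2 / 3) = -1. Now have (1 / 3).
(1 / 3) = 1. Collecting the sign factors: 1.

1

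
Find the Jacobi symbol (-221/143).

(-221/143)
  = (65/143)    [-221 ≡ 65 mod 143]
  = (143/65)    [QR: 65 ≡ 1 mod 4, sign kept]
  = (13/65)    [143 ≡ 13 mod 65]
  = (65/13)    [QR: 13 ≡ 1 mod 4, sign kept]
  = (0/13)    [65 ≡ 0 mod 13]
  = 0    [numerator 0, gcd > 1]

0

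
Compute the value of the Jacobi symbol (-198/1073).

(-198/1073)
  = (875/1073)    [-198 ≡ 875 mod 1073]
  = (1073/875)    [QR: 1073 ≡ 1 mod 4, sign kept]
  = (198/875)    [1073 ≡ 198 mod 875]
  = -(99/875)    [875 ≡ 3 mod 8 ⇒ (2/875) = -1]
  = (875/99)    [QR: both ≡ 3 mod 4, sign flips]
  = (83/99)    [875 ≡ 83 mod 99]
  = -(99/83)    [QR: both ≡ 3 mod 4, sign flips]
  = -(16/83)    [99 ≡ 16 mod 83]
  = -(1/83)    [83 ≡ 3 mod 8 ⇒ (2/83)^4 = +1]
  = -1    [(1/83) = 1]

-1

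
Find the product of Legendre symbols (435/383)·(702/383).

By multiplicativity, (435·702/383) = (435/383)·(702/383).
First factor (435/383):
(435/383)
  = (52/383)    [435 ≡ 52 mod 383]
  = (13/383)    [383 ≡ 7 mod 8 ⇒ (2/383)^2 = +1]
  = (383/13)    [QR: 13 ≡ 1 mod 4, sign kept]
  = (6/13)    [383 ≡ 6 mod 13]
  = -(3/13)    [13 ≡ 5 mod 8 ⇒ (2/13) = -1]
  = -(13/3)    [QR: 13 ≡ 1 mod 4, sign kept]
  = -(1/3)    [13 ≡ 1 mod 3]
  = -1    [(1/3) = 1]
Second factor (702/383):
(702/383)
  = (319/383)    [702 ≡ 319 mod 383]
  = -(383/319)    [QR: both ≡ 3 mod 4, sign flips]
  = -(64/319)    [383 ≡ 64 mod 319]
  = -(1/319)    [319 ≡ 7 mod 8 ⇒ (2/319)^6 = +1]
  = -1    [(1/319) = 1]
Product: (-1)·(-1) = 1.

1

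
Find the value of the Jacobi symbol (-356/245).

1

(-356/245)
  = (134/245)    [-356 ≡ 134 mod 245]
  = -(67/245)    [245 ≡ 5 mod 8 ⇒ (2/245) = -1]
  = -(245/67)    [QR: 245 ≡ 1 mod 4, sign kept]
  = -(44/67)    [245 ≡ 44 mod 67]
  = -(11/67)    [67 ≡ 3 mod 8 ⇒ (2/67)^2 = +1]
  = (67/11)    [QR: both ≡ 3 mod 4, sign flips]
  = (1/11)    [67 ≡ 1 mod 11]
  = 1    [(1/11) = 1]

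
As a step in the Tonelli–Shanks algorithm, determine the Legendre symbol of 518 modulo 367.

1

Reduce the numerator: 518 ≡ 151 (mod 367), so (518/367) = (151/367).
Both 151 ≡ 3 and 367 ≡ 3 (mod 4), so reciprocity gives (151/367) = -(367/151). Reduce: 367 ≡ 65 (mod 151). Now have -(65/151).
65 ≡ 1 (mod 4), so quadratic reciprocity gives (65/151) = (151/65). Reduce: 151 ≡ 21 (mod 65). Now have -(21/65).
21 ≡ 1 (mod 4), so quadratic reciprocity gives (21/65) = (65/21). Reduce: 65 ≡ 2 (mod 21). Now have -(2/21).
Factor out 2: 2 = 2. Since 21 ≡ 5 (mod 8), (2/21) = -1. Now have (1/21).
(1/21) = 1. Collecting the sign factors: 1.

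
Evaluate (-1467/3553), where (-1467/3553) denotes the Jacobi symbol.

-1

(-1467/3553)
  = (2086/3553)    [-1467 ≡ 2086 mod 3553]
  = (1043/3553)    [3553 ≡ 1 mod 8 ⇒ (2/3553) = +1]
  = (3553/1043)    [QR: 3553 ≡ 1 mod 4, sign kept]
  = (424/1043)    [3553 ≡ 424 mod 1043]
  = -(53/1043)    [1043 ≡ 3 mod 8 ⇒ (2/1043)^3 = -1]
  = -(1043/53)    [QR: 53 ≡ 1 mod 4, sign kept]
  = -(36/53)    [1043 ≡ 36 mod 53]
  = -(9/53)    [53 ≡ 5 mod 8 ⇒ (2/53)^2 = +1]
  = -(53/9)    [QR: 9 ≡ 1 mod 4, sign kept]
  = -(8/9)    [53 ≡ 8 mod 9]
  = -(1/9)    [9 ≡ 1 mod 8 ⇒ (2/9)^3 = +1]
  = -1    [(1/9) = 1]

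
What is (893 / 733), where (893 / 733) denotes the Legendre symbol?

(893 / 733)
  = (160 / 733)    [893 ≡ 160 mod 733]
  = -(5 / 733)    [733 ≡ 5 mod 8 ⇒ (2 / 733)^5 = -1]
  = -(733 / 5)    [QR: 5 ≡ 1 mod 4, sign kept]
  = -(3 / 5)    [733 ≡ 3 mod 5]
  = -(5 / 3)    [QR: 5 ≡ 1 mod 4, sign kept]
  = -(2 / 3)    [5 ≡ 2 mod 3]
  = (1 / 3)    [3 ≡ 3 mod 8 ⇒ (2 / 3) = -1]
  = 1    [(1 / 3) = 1]

1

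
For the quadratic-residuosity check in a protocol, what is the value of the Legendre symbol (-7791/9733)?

Reduce the numerator: -7791 ≡ 1942 (mod 9733), so (-7791/9733) = (1942/9733).
Factor out 2: 1942 = 2·971. Since 9733 ≡ 5 (mod 8), (2/9733) = -1. Now have -(971/9733).
9733 ≡ 1 (mod 4), so quadratic reciprocity gives (971/9733) = (9733/971). Reduce: 9733 ≡ 23 (mod 971). Now have -(23/971).
Both 23 ≡ 3 and 971 ≡ 3 (mod 4), so reciprocity gives (23/971) = -(971/23). Reduce: 971 ≡ 5 (mod 23). Now have (5/23).
5 ≡ 1 (mod 4), so quadratic reciprocity gives (5/23) = (23/5). Reduce: 23 ≡ 3 (mod 5). Now have (3/5).
5 ≡ 1 (mod 4), so quadratic reciprocity gives (3/5) = (5/3). Reduce: 5 ≡ 2 (mod 3). Now have (2/3).
Factor out 2: 2 = 2. Since 3 ≡ 3 (mod 8), (2/3) = -1. Now have -(1/3).
(1/3) = 1. Collecting the sign factors: -1.

-1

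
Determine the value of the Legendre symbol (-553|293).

1

(-553|293)
  = (33|293)    [-553 ≡ 33 mod 293]
  = (293|33)    [QR: 33 ≡ 1 mod 4, sign kept]
  = (29|33)    [293 ≡ 29 mod 33]
  = (33|29)    [QR: 29 ≡ 1 mod 4, sign kept]
  = (4|29)    [33 ≡ 4 mod 29]
  = (1|29)    [29 ≡ 5 mod 8 ⇒ (2|29)^2 = +1]
  = 1    [(1|29) = 1]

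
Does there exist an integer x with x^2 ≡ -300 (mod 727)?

Pull out -1: (-300|727) = (-1|727)·(300|727). Since 727 ≡ 3 (mod 4), (-1|727) = -1. Now have -(300|727).
Factor out 2: 300 = 2^2·75. Since 727 ≡ 7 (mod 8), (2|727) = +1, and (2|727)^2 = +1. Now have -(75|727).
Both 75 ≡ 3 and 727 ≡ 3 (mod 4), so reciprocity gives (75|727) = -(727|75). Reduce: 727 ≡ 52 (mod 75). Now have (52|75).
Factor out 2: 52 = 2^2·13. Since 75 ≡ 3 (mod 8), (2|75) = -1, and (2|75)^2 = +1. Now have (13|75).
13 ≡ 1 (mod 4), so quadratic reciprocity gives (13|75) = (75|13). Reduce: 75 ≡ 10 (mod 13). Now have (10|13).
Factor out 2: 10 = 2·5. Since 13 ≡ 5 (mod 8), (2|13) = -1. Now have -(5|13).
5 ≡ 1 (mod 4), so quadratic reciprocity gives (5|13) = (13|5). Reduce: 13 ≡ 3 (mod 5). Now have -(3|5).
5 ≡ 1 (mod 4), so quadratic reciprocity gives (3|5) = (5|3). Reduce: 5 ≡ 2 (mod 3). Now have -(2|3).
Factor out 2: 2 = 2. Since 3 ≡ 3 (mod 8), (2|3) = -1. Now have (1|3).
(1|3) = 1. Collecting the sign factors: 1.
(-300|727) = 1, and 727 is prime, so -300 is a quadratic residue mod 727.

yes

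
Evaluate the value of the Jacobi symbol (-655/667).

-1

(-655/667)
  = (12/667)    [-655 ≡ 12 mod 667]
  = (3/667)    [667 ≡ 3 mod 8 ⇒ (2/667)^2 = +1]
  = -(667/3)    [QR: both ≡ 3 mod 4, sign flips]
  = -(1/3)    [667 ≡ 1 mod 3]
  = -1    [(1/3) = 1]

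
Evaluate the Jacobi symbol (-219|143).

(-219|143)
  = -(219|143)    [143 ≡ 3 mod 4 ⇒ (-1|143) = -1]
  = -(76|143)    [219 ≡ 76 mod 143]
  = -(19|143)    [143 ≡ 7 mod 8 ⇒ (2|143)^2 = +1]
  = (143|19)    [QR: both ≡ 3 mod 4, sign flips]
  = (10|19)    [143 ≡ 10 mod 19]
  = -(5|19)    [19 ≡ 3 mod 8 ⇒ (2|19) = -1]
  = -(19|5)    [QR: 5 ≡ 1 mod 4, sign kept]
  = -(4|5)    [19 ≡ 4 mod 5]
  = -(1|5)    [5 ≡ 5 mod 8 ⇒ (2|5)^2 = +1]
  = -1    [(1|5) = 1]

-1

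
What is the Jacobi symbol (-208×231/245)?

By multiplicativity, (-208·231/245) = (-208/245)·(231/245).
First factor (-208/245):
(-208/245)
  = (208/245)    [245 ≡ 1 mod 4 ⇒ (-1/245) = +1]
  = (13/245)    [245 ≡ 5 mod 8 ⇒ (2/245)^4 = +1]
  = (245/13)    [QR: 13 ≡ 1 mod 4, sign kept]
  = (11/13)    [245 ≡ 11 mod 13]
  = (13/11)    [QR: 13 ≡ 1 mod 4, sign kept]
  = (2/11)    [13 ≡ 2 mod 11]
  = -(1/11)    [11 ≡ 3 mod 8 ⇒ (2/11) = -1]
  = -1    [(1/11) = 1]
Second factor (231/245):
(231/245)
  = (245/231)    [QR: 245 ≡ 1 mod 4, sign kept]
  = (14/231)    [245 ≡ 14 mod 231]
  = (7/231)    [231 ≡ 7 mod 8 ⇒ (2/231) = +1]
  = -(231/7)    [QR: both ≡ 3 mod 4, sign flips]
  = -(0/7)    [231 ≡ 0 mod 7]
  = 0    [numerator 0, gcd > 1]
Product: (-1)·(0) = 0.

0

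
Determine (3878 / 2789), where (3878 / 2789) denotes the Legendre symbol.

Reduce the numerator: 3878 ≡ 1089 (mod 2789), so (3878 / 2789) = (1089 / 2789).
1089 ≡ 1 (mod 4), so quadratic reciprocity gives (1089 / 2789) = (2789 / 1089). Reduce: 2789 ≡ 611 (mod 1089). Now have (611 / 1089).
1089 ≡ 1 (mod 4), so quadratic reciprocity gives (611 / 1089) = (1089 / 611). Reduce: 1089 ≡ 478 (mod 611). Now have (478 / 611).
Factor out 2: 478 = 2·239. Since 611 ≡ 3 (mod 8), (2 / 611) = -1. Now have -(239 / 611).
Both 239 ≡ 3 and 611 ≡ 3 (mod 4), so reciprocity gives (239 / 611) = -(611 / 239). Reduce: 611 ≡ 133 (mod 239). Now have (133 / 239).
133 ≡ 1 (mod 4), so quadratic reciprocity gives (133 / 239) = (239 / 133). Reduce: 239 ≡ 106 (mod 133). Now have (106 / 133).
Factor out 2: 106 = 2·53. Since 133 ≡ 5 (mod 8), (2 / 133) = -1. Now have -(53 / 133).
53 ≡ 1 (mod 4), so quadratic reciprocity gives (53 / 133) = (133 / 53). Reduce: 133 ≡ 27 (mod 53). Now have -(27 / 53).
53 ≡ 1 (mod 4), so quadratic reciprocity gives (27 / 53) = (53 / 27). Reduce: 53 ≡ 26 (mod 27). Now have -(26 / 27).
Factor out 2: 26 = 2·13. Since 27 ≡ 3 (mod 8), (2 / 27) = -1. Now have (13 / 27).
13 ≡ 1 (mod 4), so quadratic reciprocity gives (13 / 27) = (27 / 13). Reduce: 27 ≡ 1 (mod 13). Now have (1 / 13).
(1 / 13) = 1. Collecting the sign factors: 1.

1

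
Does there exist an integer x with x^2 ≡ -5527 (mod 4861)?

Reduce the numerator: -5527 ≡ 4195 (mod 4861), so (-5527|4861) = (4195|4861).
4861 ≡ 1 (mod 4), so quadratic reciprocity gives (4195|4861) = (4861|4195). Reduce: 4861 ≡ 666 (mod 4195). Now have (666|4195).
Factor out 2: 666 = 2·333. Since 4195 ≡ 3 (mod 8), (2|4195) = -1. Now have -(333|4195).
333 ≡ 1 (mod 4), so quadratic reciprocity gives (333|4195) = (4195|333). Reduce: 4195 ≡ 199 (mod 333). Now have -(199|333).
333 ≡ 1 (mod 4), so quadratic reciprocity gives (199|333) = (333|199). Reduce: 333 ≡ 134 (mod 199). Now have -(134|199).
Factor out 2: 134 = 2·67. Since 199 ≡ 7 (mod 8), (2|199) = +1. Now have -(67|199).
Both 67 ≡ 3 and 199 ≡ 3 (mod 4), so reciprocity gives (67|199) = -(199|67). Reduce: 199 ≡ 65 (mod 67). Now have (65|67).
65 ≡ 1 (mod 4), so quadratic reciprocity gives (65|67) = (67|65). Reduce: 67 ≡ 2 (mod 65). Now have (2|65).
Factor out 2: 2 = 2. Since 65 ≡ 1 (mod 8), (2|65) = +1. Now have (1|65).
(1|65) = 1. Collecting the sign factors: 1.
(-5527|4861) = 1, and 4861 is prime, so -5527 is a quadratic residue mod 4861.

yes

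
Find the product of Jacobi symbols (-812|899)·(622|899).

By multiplicativity, (-812·622|899) = (-812|899)·(622|899).
First factor (-812|899):
(-812|899)
  = -(812|899)    [899 ≡ 3 mod 4 ⇒ (-1|899) = -1]
  = -(203|899)    [899 ≡ 3 mod 8 ⇒ (2|899)^2 = +1]
  = (899|203)    [QR: both ≡ 3 mod 4, sign flips]
  = (87|203)    [899 ≡ 87 mod 203]
  = -(203|87)    [QR: both ≡ 3 mod 4, sign flips]
  = -(29|87)    [203 ≡ 29 mod 87]
  = -(87|29)    [QR: 29 ≡ 1 mod 4, sign kept]
  = -(0|29)    [87 ≡ 0 mod 29]
  = 0    [numerator 0, gcd > 1]
Second factor (622|899):
(622|899)
  = -(311|899)    [899 ≡ 3 mod 8 ⇒ (2|899) = -1]
  = (899|311)    [QR: both ≡ 3 mod 4, sign flips]
  = (277|311)    [899 ≡ 277 mod 311]
  = (311|277)    [QR: 277 ≡ 1 mod 4, sign kept]
  = (34|277)    [311 ≡ 34 mod 277]
  = -(17|277)    [277 ≡ 5 mod 8 ⇒ (2|277) = -1]
  = -(277|17)    [QR: 17 ≡ 1 mod 4, sign kept]
  = -(5|17)    [277 ≡ 5 mod 17]
  = -(17|5)    [QR: 5 ≡ 1 mod 4, sign kept]
  = -(2|5)    [17 ≡ 2 mod 5]
  = (1|5)    [5 ≡ 5 mod 8 ⇒ (2|5) = -1]
  = 1    [(1|5) = 1]
Product: (0)·(1) = 0.

0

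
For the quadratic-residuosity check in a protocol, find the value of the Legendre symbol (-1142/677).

-1

(-1142/677)
  = (212/677)    [-1142 ≡ 212 mod 677]
  = (53/677)    [677 ≡ 5 mod 8 ⇒ (2/677)^2 = +1]
  = (677/53)    [QR: 53 ≡ 1 mod 4, sign kept]
  = (41/53)    [677 ≡ 41 mod 53]
  = (53/41)    [QR: 41 ≡ 1 mod 4, sign kept]
  = (12/41)    [53 ≡ 12 mod 41]
  = (3/41)    [41 ≡ 1 mod 8 ⇒ (2/41)^2 = +1]
  = (41/3)    [QR: 41 ≡ 1 mod 4, sign kept]
  = (2/3)    [41 ≡ 2 mod 3]
  = -(1/3)    [3 ≡ 3 mod 8 ⇒ (2/3) = -1]
  = -1    [(1/3) = 1]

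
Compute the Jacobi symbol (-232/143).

Pull out -1: (-232/143) = (-1/143)·(232/143). Since 143 ≡ 3 (mod 4), (-1/143) = -1. Now have -(232/143).
Reduce the numerator: 232 ≡ 89 (mod 143), so (232/143) = (89/143).
89 ≡ 1 (mod 4), so quadratic reciprocity gives (89/143) = (143/89). Reduce: 143 ≡ 54 (mod 89). Now have -(54/89).
Factor out 2: 54 = 2·27. Since 89 ≡ 1 (mod 8), (2/89) = +1. Now have -(27/89).
89 ≡ 1 (mod 4), so quadratic reciprocity gives (27/89) = (89/27). Reduce: 89 ≡ 8 (mod 27). Now have -(8/27).
Factor out 2: 8 = 2^3. Since 27 ≡ 3 (mod 8), (2/27) = -1, and (2/27)^3 = -1. Now have (1/27).
(1/27) = 1. Collecting the sign factors: 1.

1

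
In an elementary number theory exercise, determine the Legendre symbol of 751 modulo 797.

1

(751/797)
  = (797/751)    [QR: 797 ≡ 1 mod 4, sign kept]
  = (46/751)    [797 ≡ 46 mod 751]
  = (23/751)    [751 ≡ 7 mod 8 ⇒ (2/751) = +1]
  = -(751/23)    [QR: both ≡ 3 mod 4, sign flips]
  = -(15/23)    [751 ≡ 15 mod 23]
  = (23/15)    [QR: both ≡ 3 mod 4, sign flips]
  = (8/15)    [23 ≡ 8 mod 15]
  = (1/15)    [15 ≡ 7 mod 8 ⇒ (2/15)^3 = +1]
  = 1    [(1/15) = 1]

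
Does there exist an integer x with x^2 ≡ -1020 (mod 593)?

yes

(-1020|593)
  = (166|593)    [-1020 ≡ 166 mod 593]
  = (83|593)    [593 ≡ 1 mod 8 ⇒ (2|593) = +1]
  = (593|83)    [QR: 593 ≡ 1 mod 4, sign kept]
  = (12|83)    [593 ≡ 12 mod 83]
  = (3|83)    [83 ≡ 3 mod 8 ⇒ (2|83)^2 = +1]
  = -(83|3)    [QR: both ≡ 3 mod 4, sign flips]
  = -(2|3)    [83 ≡ 2 mod 3]
  = (1|3)    [3 ≡ 3 mod 8 ⇒ (2|3) = -1]
  = 1    [(1|3) = 1]
The Legendre symbol is 1, so x^2 ≡ -1020 (mod 593) has solution.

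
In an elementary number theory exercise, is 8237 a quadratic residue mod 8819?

(8237/8819)
  = (8819/8237)    [QR: 8237 ≡ 1 mod 4, sign kept]
  = (582/8237)    [8819 ≡ 582 mod 8237]
  = -(291/8237)    [8237 ≡ 5 mod 8 ⇒ (2/8237) = -1]
  = -(8237/291)    [QR: 8237 ≡ 1 mod 4, sign kept]
  = -(89/291)    [8237 ≡ 89 mod 291]
  = -(291/89)    [QR: 89 ≡ 1 mod 4, sign kept]
  = -(24/89)    [291 ≡ 24 mod 89]
  = -(3/89)    [89 ≡ 1 mod 8 ⇒ (2/89)^3 = +1]
  = -(89/3)    [QR: 89 ≡ 1 mod 4, sign kept]
  = -(2/3)    [89 ≡ 2 mod 3]
  = (1/3)    [3 ≡ 3 mod 8 ⇒ (2/3) = -1]
  = 1    [(1/3) = 1]
The Legendre symbol is 1, so x^2 ≡ 8237 (mod 8819) has solution.

yes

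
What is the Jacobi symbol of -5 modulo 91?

(-5 / 91)
  = -(5 / 91)    [91 ≡ 3 mod 4 ⇒ (-1 / 91) = -1]
  = -(91 / 5)    [QR: 5 ≡ 1 mod 4, sign kept]
  = -(1 / 5)    [91 ≡ 1 mod 5]
  = -1    [(1 / 5) = 1]

-1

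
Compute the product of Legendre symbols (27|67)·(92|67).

By multiplicativity, (27·92|67) = (27|67)·(92|67).
First factor (27|67):
Both 27 ≡ 3 and 67 ≡ 3 (mod 4), so reciprocity gives (27|67) = -(67|27). Reduce: 67 ≡ 13 (mod 27). Now have -(13|27).
13 ≡ 1 (mod 4), so quadratic reciprocity gives (13|27) = (27|13). Reduce: 27 ≡ 1 (mod 13). Now have -(1|13).
(1|13) = 1. Collecting the sign factors: -1.
Second factor (92|67):
Reduce the numerator: 92 ≡ 25 (mod 67), so (92|67) = (25|67).
25 ≡ 1 (mod 4), so quadratic reciprocity gives (25|67) = (67|25). Reduce: 67 ≡ 17 (mod 25). Now have (17|25).
17 ≡ 1 (mod 4), so quadratic reciprocity gives (17|25) = (25|17). Reduce: 25 ≡ 8 (mod 17). Now have (8|17).
Factor out 2: 8 = 2^3. Since 17 ≡ 1 (mod 8), (2|17) = +1, and (2|17)^3 = +1. Now have (1|17).
(1|17) = 1. Collecting the sign factors: 1.
Product: (-1)·(1) = -1.

-1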